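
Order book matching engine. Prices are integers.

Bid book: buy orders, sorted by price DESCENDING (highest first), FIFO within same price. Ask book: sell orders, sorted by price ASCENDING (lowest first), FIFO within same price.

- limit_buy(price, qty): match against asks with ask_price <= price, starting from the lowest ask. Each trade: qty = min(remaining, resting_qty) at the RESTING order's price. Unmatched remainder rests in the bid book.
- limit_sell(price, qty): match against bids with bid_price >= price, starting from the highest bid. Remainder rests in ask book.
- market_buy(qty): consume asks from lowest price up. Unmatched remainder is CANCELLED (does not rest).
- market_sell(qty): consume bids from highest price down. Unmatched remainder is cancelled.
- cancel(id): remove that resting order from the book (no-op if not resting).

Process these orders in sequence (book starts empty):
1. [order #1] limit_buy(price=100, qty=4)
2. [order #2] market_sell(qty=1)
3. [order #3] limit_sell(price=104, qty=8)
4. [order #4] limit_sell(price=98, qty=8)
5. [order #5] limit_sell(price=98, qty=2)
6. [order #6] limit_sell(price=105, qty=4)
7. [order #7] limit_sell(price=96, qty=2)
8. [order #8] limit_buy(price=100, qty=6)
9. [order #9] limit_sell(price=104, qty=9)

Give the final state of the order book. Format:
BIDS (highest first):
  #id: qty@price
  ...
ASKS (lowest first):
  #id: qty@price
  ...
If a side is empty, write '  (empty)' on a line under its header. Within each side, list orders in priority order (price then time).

After op 1 [order #1] limit_buy(price=100, qty=4): fills=none; bids=[#1:4@100] asks=[-]
After op 2 [order #2] market_sell(qty=1): fills=#1x#2:1@100; bids=[#1:3@100] asks=[-]
After op 3 [order #3] limit_sell(price=104, qty=8): fills=none; bids=[#1:3@100] asks=[#3:8@104]
After op 4 [order #4] limit_sell(price=98, qty=8): fills=#1x#4:3@100; bids=[-] asks=[#4:5@98 #3:8@104]
After op 5 [order #5] limit_sell(price=98, qty=2): fills=none; bids=[-] asks=[#4:5@98 #5:2@98 #3:8@104]
After op 6 [order #6] limit_sell(price=105, qty=4): fills=none; bids=[-] asks=[#4:5@98 #5:2@98 #3:8@104 #6:4@105]
After op 7 [order #7] limit_sell(price=96, qty=2): fills=none; bids=[-] asks=[#7:2@96 #4:5@98 #5:2@98 #3:8@104 #6:4@105]
After op 8 [order #8] limit_buy(price=100, qty=6): fills=#8x#7:2@96 #8x#4:4@98; bids=[-] asks=[#4:1@98 #5:2@98 #3:8@104 #6:4@105]
After op 9 [order #9] limit_sell(price=104, qty=9): fills=none; bids=[-] asks=[#4:1@98 #5:2@98 #3:8@104 #9:9@104 #6:4@105]

Answer: BIDS (highest first):
  (empty)
ASKS (lowest first):
  #4: 1@98
  #5: 2@98
  #3: 8@104
  #9: 9@104
  #6: 4@105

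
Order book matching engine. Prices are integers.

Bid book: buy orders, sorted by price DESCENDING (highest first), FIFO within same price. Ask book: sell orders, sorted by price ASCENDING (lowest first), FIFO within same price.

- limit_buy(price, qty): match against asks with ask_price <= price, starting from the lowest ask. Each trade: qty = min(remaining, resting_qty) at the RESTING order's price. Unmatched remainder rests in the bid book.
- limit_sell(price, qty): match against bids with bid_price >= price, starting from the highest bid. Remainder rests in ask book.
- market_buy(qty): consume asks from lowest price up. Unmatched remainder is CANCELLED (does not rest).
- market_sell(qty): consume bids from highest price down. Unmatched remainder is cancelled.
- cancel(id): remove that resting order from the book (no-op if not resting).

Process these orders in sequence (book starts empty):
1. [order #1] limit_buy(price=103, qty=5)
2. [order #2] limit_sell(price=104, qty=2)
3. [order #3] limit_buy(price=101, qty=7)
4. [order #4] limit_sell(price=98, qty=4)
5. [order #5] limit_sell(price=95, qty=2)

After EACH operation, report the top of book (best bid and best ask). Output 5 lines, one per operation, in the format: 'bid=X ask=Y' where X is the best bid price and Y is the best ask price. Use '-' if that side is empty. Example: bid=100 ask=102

After op 1 [order #1] limit_buy(price=103, qty=5): fills=none; bids=[#1:5@103] asks=[-]
After op 2 [order #2] limit_sell(price=104, qty=2): fills=none; bids=[#1:5@103] asks=[#2:2@104]
After op 3 [order #3] limit_buy(price=101, qty=7): fills=none; bids=[#1:5@103 #3:7@101] asks=[#2:2@104]
After op 4 [order #4] limit_sell(price=98, qty=4): fills=#1x#4:4@103; bids=[#1:1@103 #3:7@101] asks=[#2:2@104]
After op 5 [order #5] limit_sell(price=95, qty=2): fills=#1x#5:1@103 #3x#5:1@101; bids=[#3:6@101] asks=[#2:2@104]

Answer: bid=103 ask=-
bid=103 ask=104
bid=103 ask=104
bid=103 ask=104
bid=101 ask=104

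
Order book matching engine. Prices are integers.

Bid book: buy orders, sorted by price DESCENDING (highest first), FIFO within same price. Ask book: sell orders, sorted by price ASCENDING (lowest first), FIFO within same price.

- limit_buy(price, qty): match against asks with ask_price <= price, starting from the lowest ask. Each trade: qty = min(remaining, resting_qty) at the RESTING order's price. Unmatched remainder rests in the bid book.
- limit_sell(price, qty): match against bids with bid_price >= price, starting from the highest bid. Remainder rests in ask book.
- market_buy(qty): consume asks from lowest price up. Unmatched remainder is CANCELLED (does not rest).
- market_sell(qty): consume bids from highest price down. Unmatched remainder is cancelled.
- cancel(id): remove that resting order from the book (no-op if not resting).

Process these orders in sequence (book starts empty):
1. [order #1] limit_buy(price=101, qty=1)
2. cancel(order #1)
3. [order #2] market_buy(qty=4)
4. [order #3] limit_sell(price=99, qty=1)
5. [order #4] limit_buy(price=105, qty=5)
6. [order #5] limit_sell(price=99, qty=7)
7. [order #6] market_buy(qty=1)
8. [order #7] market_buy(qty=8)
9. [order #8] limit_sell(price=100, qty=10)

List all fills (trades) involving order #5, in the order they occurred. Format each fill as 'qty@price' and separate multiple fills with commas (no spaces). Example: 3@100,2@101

After op 1 [order #1] limit_buy(price=101, qty=1): fills=none; bids=[#1:1@101] asks=[-]
After op 2 cancel(order #1): fills=none; bids=[-] asks=[-]
After op 3 [order #2] market_buy(qty=4): fills=none; bids=[-] asks=[-]
After op 4 [order #3] limit_sell(price=99, qty=1): fills=none; bids=[-] asks=[#3:1@99]
After op 5 [order #4] limit_buy(price=105, qty=5): fills=#4x#3:1@99; bids=[#4:4@105] asks=[-]
After op 6 [order #5] limit_sell(price=99, qty=7): fills=#4x#5:4@105; bids=[-] asks=[#5:3@99]
After op 7 [order #6] market_buy(qty=1): fills=#6x#5:1@99; bids=[-] asks=[#5:2@99]
After op 8 [order #7] market_buy(qty=8): fills=#7x#5:2@99; bids=[-] asks=[-]
After op 9 [order #8] limit_sell(price=100, qty=10): fills=none; bids=[-] asks=[#8:10@100]

Answer: 4@105,1@99,2@99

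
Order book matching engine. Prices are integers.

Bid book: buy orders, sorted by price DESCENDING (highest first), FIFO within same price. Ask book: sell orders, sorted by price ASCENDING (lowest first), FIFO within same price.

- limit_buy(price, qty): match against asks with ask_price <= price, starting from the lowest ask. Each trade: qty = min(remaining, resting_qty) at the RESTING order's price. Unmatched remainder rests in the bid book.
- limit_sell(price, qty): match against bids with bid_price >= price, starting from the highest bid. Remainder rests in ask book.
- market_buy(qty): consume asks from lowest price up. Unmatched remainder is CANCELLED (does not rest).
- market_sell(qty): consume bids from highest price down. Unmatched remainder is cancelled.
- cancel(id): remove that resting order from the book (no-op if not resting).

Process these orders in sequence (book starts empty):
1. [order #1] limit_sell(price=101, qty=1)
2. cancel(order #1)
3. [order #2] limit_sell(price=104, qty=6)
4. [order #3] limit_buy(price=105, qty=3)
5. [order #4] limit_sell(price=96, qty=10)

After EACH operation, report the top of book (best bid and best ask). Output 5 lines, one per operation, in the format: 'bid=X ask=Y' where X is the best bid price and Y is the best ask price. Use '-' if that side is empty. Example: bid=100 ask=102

Answer: bid=- ask=101
bid=- ask=-
bid=- ask=104
bid=- ask=104
bid=- ask=96

Derivation:
After op 1 [order #1] limit_sell(price=101, qty=1): fills=none; bids=[-] asks=[#1:1@101]
After op 2 cancel(order #1): fills=none; bids=[-] asks=[-]
After op 3 [order #2] limit_sell(price=104, qty=6): fills=none; bids=[-] asks=[#2:6@104]
After op 4 [order #3] limit_buy(price=105, qty=3): fills=#3x#2:3@104; bids=[-] asks=[#2:3@104]
After op 5 [order #4] limit_sell(price=96, qty=10): fills=none; bids=[-] asks=[#4:10@96 #2:3@104]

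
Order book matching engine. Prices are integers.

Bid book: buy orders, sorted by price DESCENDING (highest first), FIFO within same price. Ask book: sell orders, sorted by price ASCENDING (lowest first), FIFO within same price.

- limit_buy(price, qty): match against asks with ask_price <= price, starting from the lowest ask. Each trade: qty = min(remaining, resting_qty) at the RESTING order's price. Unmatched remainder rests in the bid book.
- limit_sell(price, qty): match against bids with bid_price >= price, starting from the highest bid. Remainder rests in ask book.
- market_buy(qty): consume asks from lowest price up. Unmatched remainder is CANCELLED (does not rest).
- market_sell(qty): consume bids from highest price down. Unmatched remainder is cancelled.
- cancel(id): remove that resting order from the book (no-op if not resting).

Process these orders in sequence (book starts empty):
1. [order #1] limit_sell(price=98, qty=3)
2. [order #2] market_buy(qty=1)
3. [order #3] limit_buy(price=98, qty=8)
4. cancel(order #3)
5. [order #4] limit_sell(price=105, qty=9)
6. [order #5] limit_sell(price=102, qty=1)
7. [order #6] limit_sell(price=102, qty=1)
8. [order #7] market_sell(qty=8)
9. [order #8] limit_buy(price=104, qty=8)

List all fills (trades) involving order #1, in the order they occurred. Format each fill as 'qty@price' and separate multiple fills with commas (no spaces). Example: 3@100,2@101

Answer: 1@98,2@98

Derivation:
After op 1 [order #1] limit_sell(price=98, qty=3): fills=none; bids=[-] asks=[#1:3@98]
After op 2 [order #2] market_buy(qty=1): fills=#2x#1:1@98; bids=[-] asks=[#1:2@98]
After op 3 [order #3] limit_buy(price=98, qty=8): fills=#3x#1:2@98; bids=[#3:6@98] asks=[-]
After op 4 cancel(order #3): fills=none; bids=[-] asks=[-]
After op 5 [order #4] limit_sell(price=105, qty=9): fills=none; bids=[-] asks=[#4:9@105]
After op 6 [order #5] limit_sell(price=102, qty=1): fills=none; bids=[-] asks=[#5:1@102 #4:9@105]
After op 7 [order #6] limit_sell(price=102, qty=1): fills=none; bids=[-] asks=[#5:1@102 #6:1@102 #4:9@105]
After op 8 [order #7] market_sell(qty=8): fills=none; bids=[-] asks=[#5:1@102 #6:1@102 #4:9@105]
After op 9 [order #8] limit_buy(price=104, qty=8): fills=#8x#5:1@102 #8x#6:1@102; bids=[#8:6@104] asks=[#4:9@105]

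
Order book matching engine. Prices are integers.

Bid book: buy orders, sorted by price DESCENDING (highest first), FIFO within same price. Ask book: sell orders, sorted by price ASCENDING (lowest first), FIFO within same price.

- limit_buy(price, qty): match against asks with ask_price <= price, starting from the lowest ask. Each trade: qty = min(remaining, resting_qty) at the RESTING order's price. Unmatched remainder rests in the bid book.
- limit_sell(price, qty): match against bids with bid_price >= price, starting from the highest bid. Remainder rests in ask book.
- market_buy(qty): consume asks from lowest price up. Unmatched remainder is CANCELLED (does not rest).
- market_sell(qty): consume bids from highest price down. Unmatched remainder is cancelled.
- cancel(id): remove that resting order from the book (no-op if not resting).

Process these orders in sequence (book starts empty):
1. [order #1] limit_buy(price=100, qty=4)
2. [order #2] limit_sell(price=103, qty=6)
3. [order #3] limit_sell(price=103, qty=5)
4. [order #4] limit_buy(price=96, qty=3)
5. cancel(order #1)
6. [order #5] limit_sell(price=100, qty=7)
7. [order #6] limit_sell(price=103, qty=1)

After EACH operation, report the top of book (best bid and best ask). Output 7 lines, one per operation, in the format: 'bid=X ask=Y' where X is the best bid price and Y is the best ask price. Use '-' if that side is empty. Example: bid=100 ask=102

After op 1 [order #1] limit_buy(price=100, qty=4): fills=none; bids=[#1:4@100] asks=[-]
After op 2 [order #2] limit_sell(price=103, qty=6): fills=none; bids=[#1:4@100] asks=[#2:6@103]
After op 3 [order #3] limit_sell(price=103, qty=5): fills=none; bids=[#1:4@100] asks=[#2:6@103 #3:5@103]
After op 4 [order #4] limit_buy(price=96, qty=3): fills=none; bids=[#1:4@100 #4:3@96] asks=[#2:6@103 #3:5@103]
After op 5 cancel(order #1): fills=none; bids=[#4:3@96] asks=[#2:6@103 #3:5@103]
After op 6 [order #5] limit_sell(price=100, qty=7): fills=none; bids=[#4:3@96] asks=[#5:7@100 #2:6@103 #3:5@103]
After op 7 [order #6] limit_sell(price=103, qty=1): fills=none; bids=[#4:3@96] asks=[#5:7@100 #2:6@103 #3:5@103 #6:1@103]

Answer: bid=100 ask=-
bid=100 ask=103
bid=100 ask=103
bid=100 ask=103
bid=96 ask=103
bid=96 ask=100
bid=96 ask=100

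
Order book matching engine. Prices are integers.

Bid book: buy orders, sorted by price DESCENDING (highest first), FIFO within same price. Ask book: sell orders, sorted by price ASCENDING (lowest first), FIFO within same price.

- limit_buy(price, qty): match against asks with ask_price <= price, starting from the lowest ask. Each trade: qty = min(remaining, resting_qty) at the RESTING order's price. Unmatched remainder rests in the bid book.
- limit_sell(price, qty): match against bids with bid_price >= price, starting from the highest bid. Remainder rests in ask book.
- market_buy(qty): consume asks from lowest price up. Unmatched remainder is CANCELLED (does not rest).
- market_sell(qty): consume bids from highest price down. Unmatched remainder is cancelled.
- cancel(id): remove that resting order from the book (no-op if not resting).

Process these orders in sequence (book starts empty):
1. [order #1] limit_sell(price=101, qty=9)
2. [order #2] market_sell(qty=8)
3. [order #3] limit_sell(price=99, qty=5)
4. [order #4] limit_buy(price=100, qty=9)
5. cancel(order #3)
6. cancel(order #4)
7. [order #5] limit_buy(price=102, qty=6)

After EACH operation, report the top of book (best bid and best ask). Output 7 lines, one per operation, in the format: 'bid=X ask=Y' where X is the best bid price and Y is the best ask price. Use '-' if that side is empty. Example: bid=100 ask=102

After op 1 [order #1] limit_sell(price=101, qty=9): fills=none; bids=[-] asks=[#1:9@101]
After op 2 [order #2] market_sell(qty=8): fills=none; bids=[-] asks=[#1:9@101]
After op 3 [order #3] limit_sell(price=99, qty=5): fills=none; bids=[-] asks=[#3:5@99 #1:9@101]
After op 4 [order #4] limit_buy(price=100, qty=9): fills=#4x#3:5@99; bids=[#4:4@100] asks=[#1:9@101]
After op 5 cancel(order #3): fills=none; bids=[#4:4@100] asks=[#1:9@101]
After op 6 cancel(order #4): fills=none; bids=[-] asks=[#1:9@101]
After op 7 [order #5] limit_buy(price=102, qty=6): fills=#5x#1:6@101; bids=[-] asks=[#1:3@101]

Answer: bid=- ask=101
bid=- ask=101
bid=- ask=99
bid=100 ask=101
bid=100 ask=101
bid=- ask=101
bid=- ask=101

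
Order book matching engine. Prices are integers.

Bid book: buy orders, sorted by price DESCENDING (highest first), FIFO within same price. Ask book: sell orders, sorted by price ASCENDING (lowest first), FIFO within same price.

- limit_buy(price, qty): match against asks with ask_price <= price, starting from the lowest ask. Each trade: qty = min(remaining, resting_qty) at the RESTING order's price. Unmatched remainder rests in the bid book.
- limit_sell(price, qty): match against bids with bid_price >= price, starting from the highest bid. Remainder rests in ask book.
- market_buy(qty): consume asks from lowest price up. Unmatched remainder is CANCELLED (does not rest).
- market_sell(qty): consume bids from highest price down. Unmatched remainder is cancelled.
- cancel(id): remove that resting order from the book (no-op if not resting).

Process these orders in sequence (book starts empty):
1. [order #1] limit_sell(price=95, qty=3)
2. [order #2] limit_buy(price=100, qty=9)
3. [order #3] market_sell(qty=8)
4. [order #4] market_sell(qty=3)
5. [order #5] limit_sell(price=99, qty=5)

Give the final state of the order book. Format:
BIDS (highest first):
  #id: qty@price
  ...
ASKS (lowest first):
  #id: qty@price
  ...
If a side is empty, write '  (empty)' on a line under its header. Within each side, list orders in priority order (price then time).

Answer: BIDS (highest first):
  (empty)
ASKS (lowest first):
  #5: 5@99

Derivation:
After op 1 [order #1] limit_sell(price=95, qty=3): fills=none; bids=[-] asks=[#1:3@95]
After op 2 [order #2] limit_buy(price=100, qty=9): fills=#2x#1:3@95; bids=[#2:6@100] asks=[-]
After op 3 [order #3] market_sell(qty=8): fills=#2x#3:6@100; bids=[-] asks=[-]
After op 4 [order #4] market_sell(qty=3): fills=none; bids=[-] asks=[-]
After op 5 [order #5] limit_sell(price=99, qty=5): fills=none; bids=[-] asks=[#5:5@99]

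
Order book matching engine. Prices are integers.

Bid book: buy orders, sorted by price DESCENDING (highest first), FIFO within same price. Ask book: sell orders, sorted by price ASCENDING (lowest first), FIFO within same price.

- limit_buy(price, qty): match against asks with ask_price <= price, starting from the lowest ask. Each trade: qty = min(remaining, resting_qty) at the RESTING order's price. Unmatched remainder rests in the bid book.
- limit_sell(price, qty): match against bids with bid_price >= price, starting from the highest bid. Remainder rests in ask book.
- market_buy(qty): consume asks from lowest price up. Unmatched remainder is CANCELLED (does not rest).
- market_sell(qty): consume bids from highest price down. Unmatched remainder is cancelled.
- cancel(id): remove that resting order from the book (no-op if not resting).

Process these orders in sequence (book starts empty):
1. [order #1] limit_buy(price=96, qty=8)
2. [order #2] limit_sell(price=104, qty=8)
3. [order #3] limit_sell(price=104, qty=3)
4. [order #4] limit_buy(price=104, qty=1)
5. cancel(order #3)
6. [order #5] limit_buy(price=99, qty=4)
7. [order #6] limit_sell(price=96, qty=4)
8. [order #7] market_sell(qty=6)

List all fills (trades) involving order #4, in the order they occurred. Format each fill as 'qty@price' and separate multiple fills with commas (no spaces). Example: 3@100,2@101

After op 1 [order #1] limit_buy(price=96, qty=8): fills=none; bids=[#1:8@96] asks=[-]
After op 2 [order #2] limit_sell(price=104, qty=8): fills=none; bids=[#1:8@96] asks=[#2:8@104]
After op 3 [order #3] limit_sell(price=104, qty=3): fills=none; bids=[#1:8@96] asks=[#2:8@104 #3:3@104]
After op 4 [order #4] limit_buy(price=104, qty=1): fills=#4x#2:1@104; bids=[#1:8@96] asks=[#2:7@104 #3:3@104]
After op 5 cancel(order #3): fills=none; bids=[#1:8@96] asks=[#2:7@104]
After op 6 [order #5] limit_buy(price=99, qty=4): fills=none; bids=[#5:4@99 #1:8@96] asks=[#2:7@104]
After op 7 [order #6] limit_sell(price=96, qty=4): fills=#5x#6:4@99; bids=[#1:8@96] asks=[#2:7@104]
After op 8 [order #7] market_sell(qty=6): fills=#1x#7:6@96; bids=[#1:2@96] asks=[#2:7@104]

Answer: 1@104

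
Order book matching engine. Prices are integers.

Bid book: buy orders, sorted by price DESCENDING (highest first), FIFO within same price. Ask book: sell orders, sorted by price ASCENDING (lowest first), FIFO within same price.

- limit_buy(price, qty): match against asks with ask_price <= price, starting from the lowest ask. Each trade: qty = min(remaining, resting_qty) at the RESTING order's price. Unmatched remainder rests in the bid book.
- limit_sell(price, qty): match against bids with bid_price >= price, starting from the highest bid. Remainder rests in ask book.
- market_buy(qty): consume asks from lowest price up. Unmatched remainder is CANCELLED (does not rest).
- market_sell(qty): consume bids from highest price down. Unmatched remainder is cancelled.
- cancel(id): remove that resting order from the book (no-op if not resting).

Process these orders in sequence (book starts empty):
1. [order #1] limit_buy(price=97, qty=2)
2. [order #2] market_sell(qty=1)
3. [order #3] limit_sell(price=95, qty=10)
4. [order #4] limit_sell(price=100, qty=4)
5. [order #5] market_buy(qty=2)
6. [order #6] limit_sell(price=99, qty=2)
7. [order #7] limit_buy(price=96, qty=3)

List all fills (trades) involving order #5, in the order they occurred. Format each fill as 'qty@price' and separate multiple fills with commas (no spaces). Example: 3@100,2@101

Answer: 2@95

Derivation:
After op 1 [order #1] limit_buy(price=97, qty=2): fills=none; bids=[#1:2@97] asks=[-]
After op 2 [order #2] market_sell(qty=1): fills=#1x#2:1@97; bids=[#1:1@97] asks=[-]
After op 3 [order #3] limit_sell(price=95, qty=10): fills=#1x#3:1@97; bids=[-] asks=[#3:9@95]
After op 4 [order #4] limit_sell(price=100, qty=4): fills=none; bids=[-] asks=[#3:9@95 #4:4@100]
After op 5 [order #5] market_buy(qty=2): fills=#5x#3:2@95; bids=[-] asks=[#3:7@95 #4:4@100]
After op 6 [order #6] limit_sell(price=99, qty=2): fills=none; bids=[-] asks=[#3:7@95 #6:2@99 #4:4@100]
After op 7 [order #7] limit_buy(price=96, qty=3): fills=#7x#3:3@95; bids=[-] asks=[#3:4@95 #6:2@99 #4:4@100]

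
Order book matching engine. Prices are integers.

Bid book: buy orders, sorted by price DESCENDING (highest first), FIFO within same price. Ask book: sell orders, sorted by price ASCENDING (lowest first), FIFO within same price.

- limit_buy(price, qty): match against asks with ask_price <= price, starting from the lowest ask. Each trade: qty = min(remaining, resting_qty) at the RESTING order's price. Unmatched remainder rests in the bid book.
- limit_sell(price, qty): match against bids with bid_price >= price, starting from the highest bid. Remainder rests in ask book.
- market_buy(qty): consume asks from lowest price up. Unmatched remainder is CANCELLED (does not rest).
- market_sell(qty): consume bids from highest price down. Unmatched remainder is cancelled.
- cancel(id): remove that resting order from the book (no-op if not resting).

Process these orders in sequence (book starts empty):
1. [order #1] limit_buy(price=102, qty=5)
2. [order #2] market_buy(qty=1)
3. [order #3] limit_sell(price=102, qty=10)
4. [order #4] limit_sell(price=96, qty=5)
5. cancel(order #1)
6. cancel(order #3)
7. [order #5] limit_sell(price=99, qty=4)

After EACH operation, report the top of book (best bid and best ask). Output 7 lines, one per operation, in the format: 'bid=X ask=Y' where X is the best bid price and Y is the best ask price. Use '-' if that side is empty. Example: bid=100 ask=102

Answer: bid=102 ask=-
bid=102 ask=-
bid=- ask=102
bid=- ask=96
bid=- ask=96
bid=- ask=96
bid=- ask=96

Derivation:
After op 1 [order #1] limit_buy(price=102, qty=5): fills=none; bids=[#1:5@102] asks=[-]
After op 2 [order #2] market_buy(qty=1): fills=none; bids=[#1:5@102] asks=[-]
After op 3 [order #3] limit_sell(price=102, qty=10): fills=#1x#3:5@102; bids=[-] asks=[#3:5@102]
After op 4 [order #4] limit_sell(price=96, qty=5): fills=none; bids=[-] asks=[#4:5@96 #3:5@102]
After op 5 cancel(order #1): fills=none; bids=[-] asks=[#4:5@96 #3:5@102]
After op 6 cancel(order #3): fills=none; bids=[-] asks=[#4:5@96]
After op 7 [order #5] limit_sell(price=99, qty=4): fills=none; bids=[-] asks=[#4:5@96 #5:4@99]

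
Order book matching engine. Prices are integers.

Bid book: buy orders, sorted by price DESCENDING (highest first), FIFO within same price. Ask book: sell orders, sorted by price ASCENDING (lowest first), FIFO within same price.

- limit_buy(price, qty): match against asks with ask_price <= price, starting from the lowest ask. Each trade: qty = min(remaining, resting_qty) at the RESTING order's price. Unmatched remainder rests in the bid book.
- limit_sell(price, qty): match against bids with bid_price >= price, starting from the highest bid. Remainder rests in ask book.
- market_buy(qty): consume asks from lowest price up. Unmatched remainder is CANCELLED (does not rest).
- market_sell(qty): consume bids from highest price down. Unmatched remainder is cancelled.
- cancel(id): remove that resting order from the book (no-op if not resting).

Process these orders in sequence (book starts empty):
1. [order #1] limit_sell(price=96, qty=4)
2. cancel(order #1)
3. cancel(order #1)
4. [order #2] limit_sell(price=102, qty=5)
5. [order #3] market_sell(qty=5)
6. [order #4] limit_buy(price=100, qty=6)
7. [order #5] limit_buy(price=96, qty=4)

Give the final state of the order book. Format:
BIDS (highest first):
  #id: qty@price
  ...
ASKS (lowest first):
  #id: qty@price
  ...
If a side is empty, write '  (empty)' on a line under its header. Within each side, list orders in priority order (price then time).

Answer: BIDS (highest first):
  #4: 6@100
  #5: 4@96
ASKS (lowest first):
  #2: 5@102

Derivation:
After op 1 [order #1] limit_sell(price=96, qty=4): fills=none; bids=[-] asks=[#1:4@96]
After op 2 cancel(order #1): fills=none; bids=[-] asks=[-]
After op 3 cancel(order #1): fills=none; bids=[-] asks=[-]
After op 4 [order #2] limit_sell(price=102, qty=5): fills=none; bids=[-] asks=[#2:5@102]
After op 5 [order #3] market_sell(qty=5): fills=none; bids=[-] asks=[#2:5@102]
After op 6 [order #4] limit_buy(price=100, qty=6): fills=none; bids=[#4:6@100] asks=[#2:5@102]
After op 7 [order #5] limit_buy(price=96, qty=4): fills=none; bids=[#4:6@100 #5:4@96] asks=[#2:5@102]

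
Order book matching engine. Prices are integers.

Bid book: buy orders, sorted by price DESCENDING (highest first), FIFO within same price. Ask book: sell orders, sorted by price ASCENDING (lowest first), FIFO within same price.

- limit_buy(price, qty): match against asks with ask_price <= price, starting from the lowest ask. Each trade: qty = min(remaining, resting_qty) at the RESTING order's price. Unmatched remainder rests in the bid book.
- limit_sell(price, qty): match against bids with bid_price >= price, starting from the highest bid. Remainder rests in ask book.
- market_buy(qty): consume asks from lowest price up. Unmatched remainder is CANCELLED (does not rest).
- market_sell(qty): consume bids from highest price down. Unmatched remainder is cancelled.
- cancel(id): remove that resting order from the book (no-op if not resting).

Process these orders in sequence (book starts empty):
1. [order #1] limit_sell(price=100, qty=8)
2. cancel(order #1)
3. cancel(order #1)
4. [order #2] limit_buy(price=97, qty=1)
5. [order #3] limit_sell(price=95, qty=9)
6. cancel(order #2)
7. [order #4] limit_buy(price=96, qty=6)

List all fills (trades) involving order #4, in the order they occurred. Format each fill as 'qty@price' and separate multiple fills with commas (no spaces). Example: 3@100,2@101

Answer: 6@95

Derivation:
After op 1 [order #1] limit_sell(price=100, qty=8): fills=none; bids=[-] asks=[#1:8@100]
After op 2 cancel(order #1): fills=none; bids=[-] asks=[-]
After op 3 cancel(order #1): fills=none; bids=[-] asks=[-]
After op 4 [order #2] limit_buy(price=97, qty=1): fills=none; bids=[#2:1@97] asks=[-]
After op 5 [order #3] limit_sell(price=95, qty=9): fills=#2x#3:1@97; bids=[-] asks=[#3:8@95]
After op 6 cancel(order #2): fills=none; bids=[-] asks=[#3:8@95]
After op 7 [order #4] limit_buy(price=96, qty=6): fills=#4x#3:6@95; bids=[-] asks=[#3:2@95]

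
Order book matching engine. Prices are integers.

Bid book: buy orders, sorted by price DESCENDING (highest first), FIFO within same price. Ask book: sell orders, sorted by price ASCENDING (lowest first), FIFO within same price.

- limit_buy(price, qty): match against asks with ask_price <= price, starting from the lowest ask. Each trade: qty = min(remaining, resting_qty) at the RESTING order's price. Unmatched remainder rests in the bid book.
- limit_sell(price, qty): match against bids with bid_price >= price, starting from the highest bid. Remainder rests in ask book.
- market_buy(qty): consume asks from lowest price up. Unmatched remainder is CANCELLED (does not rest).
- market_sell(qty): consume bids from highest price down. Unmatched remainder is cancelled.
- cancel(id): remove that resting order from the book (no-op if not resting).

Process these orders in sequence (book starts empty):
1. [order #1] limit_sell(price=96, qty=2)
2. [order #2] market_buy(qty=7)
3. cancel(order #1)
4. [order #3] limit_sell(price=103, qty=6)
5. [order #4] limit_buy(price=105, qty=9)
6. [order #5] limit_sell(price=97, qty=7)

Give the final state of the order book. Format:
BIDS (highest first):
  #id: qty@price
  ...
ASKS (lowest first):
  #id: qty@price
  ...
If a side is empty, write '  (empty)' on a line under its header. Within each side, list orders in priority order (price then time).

Answer: BIDS (highest first):
  (empty)
ASKS (lowest first):
  #5: 4@97

Derivation:
After op 1 [order #1] limit_sell(price=96, qty=2): fills=none; bids=[-] asks=[#1:2@96]
After op 2 [order #2] market_buy(qty=7): fills=#2x#1:2@96; bids=[-] asks=[-]
After op 3 cancel(order #1): fills=none; bids=[-] asks=[-]
After op 4 [order #3] limit_sell(price=103, qty=6): fills=none; bids=[-] asks=[#3:6@103]
After op 5 [order #4] limit_buy(price=105, qty=9): fills=#4x#3:6@103; bids=[#4:3@105] asks=[-]
After op 6 [order #5] limit_sell(price=97, qty=7): fills=#4x#5:3@105; bids=[-] asks=[#5:4@97]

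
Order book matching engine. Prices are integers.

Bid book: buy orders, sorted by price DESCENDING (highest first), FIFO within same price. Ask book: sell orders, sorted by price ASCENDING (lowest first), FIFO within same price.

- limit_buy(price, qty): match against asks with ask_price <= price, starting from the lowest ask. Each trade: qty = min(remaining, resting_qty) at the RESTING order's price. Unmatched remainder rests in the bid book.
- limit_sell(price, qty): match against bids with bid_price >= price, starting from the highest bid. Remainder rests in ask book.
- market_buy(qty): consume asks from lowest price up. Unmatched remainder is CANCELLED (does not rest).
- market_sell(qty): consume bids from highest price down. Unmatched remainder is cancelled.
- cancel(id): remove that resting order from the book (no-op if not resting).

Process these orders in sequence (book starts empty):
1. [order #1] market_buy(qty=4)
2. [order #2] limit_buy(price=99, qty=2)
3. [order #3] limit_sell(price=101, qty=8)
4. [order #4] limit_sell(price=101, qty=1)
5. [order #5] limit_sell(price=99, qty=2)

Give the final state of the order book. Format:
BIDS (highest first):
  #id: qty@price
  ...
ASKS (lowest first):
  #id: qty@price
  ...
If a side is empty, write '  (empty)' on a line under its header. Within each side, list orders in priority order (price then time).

Answer: BIDS (highest first):
  (empty)
ASKS (lowest first):
  #3: 8@101
  #4: 1@101

Derivation:
After op 1 [order #1] market_buy(qty=4): fills=none; bids=[-] asks=[-]
After op 2 [order #2] limit_buy(price=99, qty=2): fills=none; bids=[#2:2@99] asks=[-]
After op 3 [order #3] limit_sell(price=101, qty=8): fills=none; bids=[#2:2@99] asks=[#3:8@101]
After op 4 [order #4] limit_sell(price=101, qty=1): fills=none; bids=[#2:2@99] asks=[#3:8@101 #4:1@101]
After op 5 [order #5] limit_sell(price=99, qty=2): fills=#2x#5:2@99; bids=[-] asks=[#3:8@101 #4:1@101]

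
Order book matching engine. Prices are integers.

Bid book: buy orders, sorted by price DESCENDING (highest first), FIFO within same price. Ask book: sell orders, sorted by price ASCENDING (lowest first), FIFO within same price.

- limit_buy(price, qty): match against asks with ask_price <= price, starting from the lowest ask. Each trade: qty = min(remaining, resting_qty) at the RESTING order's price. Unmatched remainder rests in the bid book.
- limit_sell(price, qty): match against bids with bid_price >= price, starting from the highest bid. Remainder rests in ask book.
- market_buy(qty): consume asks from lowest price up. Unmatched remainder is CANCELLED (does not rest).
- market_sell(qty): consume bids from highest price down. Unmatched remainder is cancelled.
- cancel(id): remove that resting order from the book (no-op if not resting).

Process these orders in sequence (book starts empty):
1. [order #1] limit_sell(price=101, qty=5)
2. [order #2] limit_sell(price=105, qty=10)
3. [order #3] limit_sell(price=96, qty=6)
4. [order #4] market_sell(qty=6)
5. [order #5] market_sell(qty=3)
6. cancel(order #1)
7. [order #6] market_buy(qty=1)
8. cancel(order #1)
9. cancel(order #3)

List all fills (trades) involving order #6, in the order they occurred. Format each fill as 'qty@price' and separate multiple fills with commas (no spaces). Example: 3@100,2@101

After op 1 [order #1] limit_sell(price=101, qty=5): fills=none; bids=[-] asks=[#1:5@101]
After op 2 [order #2] limit_sell(price=105, qty=10): fills=none; bids=[-] asks=[#1:5@101 #2:10@105]
After op 3 [order #3] limit_sell(price=96, qty=6): fills=none; bids=[-] asks=[#3:6@96 #1:5@101 #2:10@105]
After op 4 [order #4] market_sell(qty=6): fills=none; bids=[-] asks=[#3:6@96 #1:5@101 #2:10@105]
After op 5 [order #5] market_sell(qty=3): fills=none; bids=[-] asks=[#3:6@96 #1:5@101 #2:10@105]
After op 6 cancel(order #1): fills=none; bids=[-] asks=[#3:6@96 #2:10@105]
After op 7 [order #6] market_buy(qty=1): fills=#6x#3:1@96; bids=[-] asks=[#3:5@96 #2:10@105]
After op 8 cancel(order #1): fills=none; bids=[-] asks=[#3:5@96 #2:10@105]
After op 9 cancel(order #3): fills=none; bids=[-] asks=[#2:10@105]

Answer: 1@96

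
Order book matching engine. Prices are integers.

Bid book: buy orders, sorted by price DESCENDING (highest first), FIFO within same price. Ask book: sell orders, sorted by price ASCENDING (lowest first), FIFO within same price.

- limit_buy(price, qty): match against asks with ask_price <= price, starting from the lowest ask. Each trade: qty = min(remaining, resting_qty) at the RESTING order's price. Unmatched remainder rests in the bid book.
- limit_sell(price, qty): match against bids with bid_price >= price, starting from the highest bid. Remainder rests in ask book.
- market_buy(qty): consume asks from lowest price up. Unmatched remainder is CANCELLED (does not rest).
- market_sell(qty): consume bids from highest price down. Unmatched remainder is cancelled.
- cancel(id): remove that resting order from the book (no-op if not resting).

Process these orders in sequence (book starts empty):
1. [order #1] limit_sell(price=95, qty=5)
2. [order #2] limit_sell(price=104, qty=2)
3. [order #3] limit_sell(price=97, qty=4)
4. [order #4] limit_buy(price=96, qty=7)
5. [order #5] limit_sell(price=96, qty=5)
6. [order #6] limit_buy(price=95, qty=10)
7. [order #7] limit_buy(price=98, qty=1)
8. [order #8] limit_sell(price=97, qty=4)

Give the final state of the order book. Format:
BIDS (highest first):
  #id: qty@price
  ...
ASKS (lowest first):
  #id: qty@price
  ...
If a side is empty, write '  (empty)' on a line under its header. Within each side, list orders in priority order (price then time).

After op 1 [order #1] limit_sell(price=95, qty=5): fills=none; bids=[-] asks=[#1:5@95]
After op 2 [order #2] limit_sell(price=104, qty=2): fills=none; bids=[-] asks=[#1:5@95 #2:2@104]
After op 3 [order #3] limit_sell(price=97, qty=4): fills=none; bids=[-] asks=[#1:5@95 #3:4@97 #2:2@104]
After op 4 [order #4] limit_buy(price=96, qty=7): fills=#4x#1:5@95; bids=[#4:2@96] asks=[#3:4@97 #2:2@104]
After op 5 [order #5] limit_sell(price=96, qty=5): fills=#4x#5:2@96; bids=[-] asks=[#5:3@96 #3:4@97 #2:2@104]
After op 6 [order #6] limit_buy(price=95, qty=10): fills=none; bids=[#6:10@95] asks=[#5:3@96 #3:4@97 #2:2@104]
After op 7 [order #7] limit_buy(price=98, qty=1): fills=#7x#5:1@96; bids=[#6:10@95] asks=[#5:2@96 #3:4@97 #2:2@104]
After op 8 [order #8] limit_sell(price=97, qty=4): fills=none; bids=[#6:10@95] asks=[#5:2@96 #3:4@97 #8:4@97 #2:2@104]

Answer: BIDS (highest first):
  #6: 10@95
ASKS (lowest first):
  #5: 2@96
  #3: 4@97
  #8: 4@97
  #2: 2@104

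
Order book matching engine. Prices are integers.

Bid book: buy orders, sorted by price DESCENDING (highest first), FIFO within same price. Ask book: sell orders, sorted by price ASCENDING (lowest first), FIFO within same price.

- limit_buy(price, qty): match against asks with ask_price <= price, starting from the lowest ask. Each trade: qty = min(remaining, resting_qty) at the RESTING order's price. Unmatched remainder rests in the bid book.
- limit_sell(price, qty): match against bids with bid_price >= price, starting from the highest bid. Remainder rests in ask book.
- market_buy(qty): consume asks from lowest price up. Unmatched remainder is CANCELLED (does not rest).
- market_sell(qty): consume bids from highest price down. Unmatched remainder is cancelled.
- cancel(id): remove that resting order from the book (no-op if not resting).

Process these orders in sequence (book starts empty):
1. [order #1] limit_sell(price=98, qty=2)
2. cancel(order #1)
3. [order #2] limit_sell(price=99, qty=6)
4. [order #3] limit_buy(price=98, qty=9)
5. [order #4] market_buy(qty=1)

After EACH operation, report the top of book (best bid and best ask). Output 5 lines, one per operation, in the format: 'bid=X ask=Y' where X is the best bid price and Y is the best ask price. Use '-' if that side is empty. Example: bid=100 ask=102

Answer: bid=- ask=98
bid=- ask=-
bid=- ask=99
bid=98 ask=99
bid=98 ask=99

Derivation:
After op 1 [order #1] limit_sell(price=98, qty=2): fills=none; bids=[-] asks=[#1:2@98]
After op 2 cancel(order #1): fills=none; bids=[-] asks=[-]
After op 3 [order #2] limit_sell(price=99, qty=6): fills=none; bids=[-] asks=[#2:6@99]
After op 4 [order #3] limit_buy(price=98, qty=9): fills=none; bids=[#3:9@98] asks=[#2:6@99]
After op 5 [order #4] market_buy(qty=1): fills=#4x#2:1@99; bids=[#3:9@98] asks=[#2:5@99]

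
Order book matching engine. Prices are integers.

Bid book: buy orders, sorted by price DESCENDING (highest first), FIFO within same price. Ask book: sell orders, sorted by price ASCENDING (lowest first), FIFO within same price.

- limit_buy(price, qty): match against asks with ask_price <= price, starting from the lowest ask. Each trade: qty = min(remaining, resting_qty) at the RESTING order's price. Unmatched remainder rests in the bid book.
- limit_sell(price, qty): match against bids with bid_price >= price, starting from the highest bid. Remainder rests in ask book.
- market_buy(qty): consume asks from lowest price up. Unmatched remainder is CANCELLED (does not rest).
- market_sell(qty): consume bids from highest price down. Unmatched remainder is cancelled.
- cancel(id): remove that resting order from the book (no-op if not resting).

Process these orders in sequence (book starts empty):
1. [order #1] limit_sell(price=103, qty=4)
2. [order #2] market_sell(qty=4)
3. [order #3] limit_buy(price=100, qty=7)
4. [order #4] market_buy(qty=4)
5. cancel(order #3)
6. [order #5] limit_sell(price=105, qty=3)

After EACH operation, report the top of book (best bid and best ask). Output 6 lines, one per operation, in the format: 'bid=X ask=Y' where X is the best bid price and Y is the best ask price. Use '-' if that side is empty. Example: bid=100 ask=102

Answer: bid=- ask=103
bid=- ask=103
bid=100 ask=103
bid=100 ask=-
bid=- ask=-
bid=- ask=105

Derivation:
After op 1 [order #1] limit_sell(price=103, qty=4): fills=none; bids=[-] asks=[#1:4@103]
After op 2 [order #2] market_sell(qty=4): fills=none; bids=[-] asks=[#1:4@103]
After op 3 [order #3] limit_buy(price=100, qty=7): fills=none; bids=[#3:7@100] asks=[#1:4@103]
After op 4 [order #4] market_buy(qty=4): fills=#4x#1:4@103; bids=[#3:7@100] asks=[-]
After op 5 cancel(order #3): fills=none; bids=[-] asks=[-]
After op 6 [order #5] limit_sell(price=105, qty=3): fills=none; bids=[-] asks=[#5:3@105]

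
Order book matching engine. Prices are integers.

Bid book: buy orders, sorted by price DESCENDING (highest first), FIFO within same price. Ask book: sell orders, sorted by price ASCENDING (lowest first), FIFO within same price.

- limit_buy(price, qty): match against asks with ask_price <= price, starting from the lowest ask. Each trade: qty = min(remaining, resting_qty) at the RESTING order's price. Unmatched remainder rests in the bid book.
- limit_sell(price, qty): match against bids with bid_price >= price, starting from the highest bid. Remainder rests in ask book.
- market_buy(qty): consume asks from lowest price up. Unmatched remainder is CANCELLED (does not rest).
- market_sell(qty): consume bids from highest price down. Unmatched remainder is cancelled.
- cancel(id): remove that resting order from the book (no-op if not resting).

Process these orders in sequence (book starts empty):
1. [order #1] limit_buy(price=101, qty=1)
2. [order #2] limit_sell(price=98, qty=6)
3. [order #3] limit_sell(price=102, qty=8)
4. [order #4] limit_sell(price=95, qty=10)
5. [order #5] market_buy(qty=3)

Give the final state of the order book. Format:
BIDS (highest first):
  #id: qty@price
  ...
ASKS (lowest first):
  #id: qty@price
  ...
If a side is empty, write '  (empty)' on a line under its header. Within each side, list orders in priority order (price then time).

After op 1 [order #1] limit_buy(price=101, qty=1): fills=none; bids=[#1:1@101] asks=[-]
After op 2 [order #2] limit_sell(price=98, qty=6): fills=#1x#2:1@101; bids=[-] asks=[#2:5@98]
After op 3 [order #3] limit_sell(price=102, qty=8): fills=none; bids=[-] asks=[#2:5@98 #3:8@102]
After op 4 [order #4] limit_sell(price=95, qty=10): fills=none; bids=[-] asks=[#4:10@95 #2:5@98 #3:8@102]
After op 5 [order #5] market_buy(qty=3): fills=#5x#4:3@95; bids=[-] asks=[#4:7@95 #2:5@98 #3:8@102]

Answer: BIDS (highest first):
  (empty)
ASKS (lowest first):
  #4: 7@95
  #2: 5@98
  #3: 8@102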